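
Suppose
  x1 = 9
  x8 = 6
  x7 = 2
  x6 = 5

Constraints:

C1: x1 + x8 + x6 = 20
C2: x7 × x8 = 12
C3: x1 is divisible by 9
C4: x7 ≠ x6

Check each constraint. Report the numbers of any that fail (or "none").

None — every constraint holds.

C1: x1 + x8 + x6 = 9 + 6 + 5 = 20 — holds.
C2: x7 × x8 = 2 × 6 = 12 — holds.
C3: 9 / 9 = 1, so 9 divides 9 — holds.
C4: x7 = 2, x6 = 5; distinct — holds.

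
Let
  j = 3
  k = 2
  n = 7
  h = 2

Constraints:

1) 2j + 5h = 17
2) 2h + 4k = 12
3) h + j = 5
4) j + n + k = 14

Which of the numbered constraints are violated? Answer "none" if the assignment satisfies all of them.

No — constraints 1 and 4 are not satisfied.

1) 2j + 5h = 2(3) + 5(2) = 16, not 17 — violated.
2) 2h + 4k = 2(2) + 4(2) = 12 — satisfied.
3) h + j = 2 + 3 = 5 — satisfied.
4) j + n + k = 3 + 7 + 2 = 12, not 14 — violated.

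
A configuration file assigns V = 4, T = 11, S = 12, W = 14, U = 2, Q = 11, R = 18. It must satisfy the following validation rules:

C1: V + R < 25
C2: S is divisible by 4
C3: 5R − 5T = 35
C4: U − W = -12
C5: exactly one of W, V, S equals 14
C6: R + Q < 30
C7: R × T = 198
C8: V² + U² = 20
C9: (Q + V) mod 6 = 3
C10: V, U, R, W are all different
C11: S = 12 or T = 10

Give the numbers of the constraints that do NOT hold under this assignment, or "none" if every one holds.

C1: V + R = 4 + 18 = 22; 22 < 25 — holds.
C2: 12 / 4 = 3, so 4 divides 12 — holds.
C3: 5R − 5T = 5(18) − 5(11) = 35 — holds.
C4: U − W = 2 − 14 = -12 — holds.
C5: W=14, V=4, S=12; 1 of them equals 14 — holds.
C6: R + Q = 18 + 11 = 29; 29 < 30 — holds.
C7: R × T = 18 × 11 = 198 — holds.
C8: V² + U² = 4² + 2² = 16 + 4 = 20 — holds.
C9: Q + V = 15; 15 mod 6 = 3 — holds.
C10: values 4, 2, 18, 14 are pairwise distinct — holds.
C11: S = 12 = 12 (first disjunct) — holds.

The assignment satisfies every constraint.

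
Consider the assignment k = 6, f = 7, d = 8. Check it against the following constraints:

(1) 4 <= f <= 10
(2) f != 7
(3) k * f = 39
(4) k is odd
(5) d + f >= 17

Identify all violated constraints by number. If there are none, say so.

(1) f = 7 lies in [4, 10]  OK
(2) f = 7, but 7 is required to differ  FAIL
(3) k * f = 6 * 7 = 42, not 39  FAIL
(4) k = 6 is even  FAIL
(5) d + f = 8 + 7 = 15; 15 < 17, bound 17 not met  FAIL

Violated: 2, 3, 4, and 5.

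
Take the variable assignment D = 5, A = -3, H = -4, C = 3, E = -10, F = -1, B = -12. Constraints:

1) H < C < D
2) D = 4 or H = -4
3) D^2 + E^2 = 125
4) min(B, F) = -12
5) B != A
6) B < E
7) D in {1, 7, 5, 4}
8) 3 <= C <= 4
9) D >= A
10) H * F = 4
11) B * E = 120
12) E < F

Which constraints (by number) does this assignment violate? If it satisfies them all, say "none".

Yes — all constraints hold.

1) values -4 < 3 < 5  true
2) D = 5 ≠ 4, but H = -4 = -4 (second disjunct)  true
3) D^2 + E^2 = 5^2 + (-10)^2 = 25 + 100 = 125  true
4) min(-12, -1) = -12  true
5) B = -12, A = -3; distinct  true
6) B = -12, E = -10; -12 < -10  true
7) D = 5 is in {1, 7, 5, 4}  true
8) C = 3 lies in [3, 4]  true
9) D = 5, A = -3; 5 ≥ -3  true
10) H * F = -4 * (-1) = 4  true
11) B * E = -12 * (-10) = 120  true
12) E = -10, F = -1; -10 < -1  true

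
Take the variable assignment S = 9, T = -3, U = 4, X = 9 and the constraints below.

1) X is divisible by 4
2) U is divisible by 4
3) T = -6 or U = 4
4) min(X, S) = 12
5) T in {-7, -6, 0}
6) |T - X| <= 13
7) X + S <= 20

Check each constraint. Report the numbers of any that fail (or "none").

The assignment fails constraints 1, 4, 5.

1) 9 = 4*2 + 1, so 4 does not divide 9  no
2) 4 / 4 = 1, so 4 divides 4  yes
3) T = -3 ≠ -6, but U = 4 = 4 (second disjunct)  yes
4) min(9, 9) = 9, not 12  no
5) T = -3 is not in {-7, -6, 0}  no
6) |-3 - 9| = 12; 12 ≤ 13  yes
7) X + S = 9 + 9 = 18; 18 ≤ 20  yes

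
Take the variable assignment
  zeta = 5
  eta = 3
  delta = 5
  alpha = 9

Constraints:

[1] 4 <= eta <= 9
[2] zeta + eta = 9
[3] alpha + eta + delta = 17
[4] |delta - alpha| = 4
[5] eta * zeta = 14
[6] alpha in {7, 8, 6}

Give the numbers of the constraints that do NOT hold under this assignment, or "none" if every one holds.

Constraints 1, 2, 5, and 6 do not hold.

[1] eta = 3 is outside [4, 9]  FAIL
[2] zeta + eta = 5 + 3 = 8, not 9  FAIL
[3] alpha + eta + delta = 9 + 3 + 5 = 17  OK
[4] |5 - 9| = 4  OK
[5] eta * zeta = 3 * 5 = 15, not 14  FAIL
[6] alpha = 9 is not in {7, 8, 6}  FAIL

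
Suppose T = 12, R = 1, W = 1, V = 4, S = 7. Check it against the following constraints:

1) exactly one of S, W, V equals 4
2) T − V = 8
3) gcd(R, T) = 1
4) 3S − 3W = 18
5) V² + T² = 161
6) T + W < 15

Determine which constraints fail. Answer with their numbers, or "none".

1) S=7, W=1, V=4; 1 of them equals 4  true
2) T − V = 12 − 4 = 8  true
3) gcd(1, 12) = 1  true
4) 3S − 3W = 3(7) − 3(1) = 18  true
5) V² + T² = 4² + 12² = 16 + 144 = 160, not 161  false
6) T + W = 12 + 1 = 13; 13 < 15  true

Constraint 5 is violated.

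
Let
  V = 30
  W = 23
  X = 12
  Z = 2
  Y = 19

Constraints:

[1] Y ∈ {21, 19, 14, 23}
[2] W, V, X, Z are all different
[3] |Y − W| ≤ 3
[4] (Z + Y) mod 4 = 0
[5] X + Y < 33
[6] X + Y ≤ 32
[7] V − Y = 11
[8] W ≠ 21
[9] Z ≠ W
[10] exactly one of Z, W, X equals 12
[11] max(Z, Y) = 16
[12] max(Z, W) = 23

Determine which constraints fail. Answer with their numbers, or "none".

[1] Y = 19 is in {21, 19, 14, 23} — holds.
[2] values 23, 30, 12, 2 are pairwise distinct — holds.
[3] |19 − 23| = 4; 4 > 3, exceeds bound 3 — fails.
[4] Z + Y = 21; 21 mod 4 = 1, not 0 — fails.
[5] X + Y = 12 + 19 = 31; 31 < 33 — holds.
[6] X + Y = 12 + 19 = 31; 31 ≤ 32 — holds.
[7] V − Y = 30 − 19 = 11 — holds.
[8] W = 23, and 23 ≠ 21 — holds.
[9] Z = 2, W = 23; distinct — holds.
[10] Z=2, W=23, X=12; 1 of them equals 12 — holds.
[11] max(2, 19) = 19, not 16 — fails.
[12] max(2, 23) = 23 — holds.

Violated: 3, 4, and 11.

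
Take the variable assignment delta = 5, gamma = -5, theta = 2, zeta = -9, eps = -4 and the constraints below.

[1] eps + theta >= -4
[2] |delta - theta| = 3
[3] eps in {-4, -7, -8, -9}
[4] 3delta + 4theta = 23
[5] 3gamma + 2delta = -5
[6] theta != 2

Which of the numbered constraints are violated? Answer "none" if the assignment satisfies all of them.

[1] eps + theta = -4 + 2 = -2; -2 ≥ -4 — satisfied.
[2] |5 - 2| = 3 — satisfied.
[3] eps = -4 is in {-4, -7, -8, -9} — satisfied.
[4] 3delta + 4theta = 3(5) + 4(2) = 23 — satisfied.
[5] 3gamma + 2delta = 3(-5) + 2(5) = -5 — satisfied.
[6] theta = 2, but 2 is required to differ — violated.

No — constraint 6 is not satisfied.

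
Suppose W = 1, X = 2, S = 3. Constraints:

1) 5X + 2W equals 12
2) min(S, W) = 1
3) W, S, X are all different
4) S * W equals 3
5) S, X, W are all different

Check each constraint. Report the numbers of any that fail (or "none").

1) 5X + 2W = 5(2) + 2(1) = 12 — holds.
2) min(3, 1) = 1 — holds.
3) values 1, 3, 2 are pairwise distinct — holds.
4) S * W = 3 * 1 = 3 — holds.
5) values 3, 2, 1 are pairwise distinct — holds.

The assignment satisfies every constraint.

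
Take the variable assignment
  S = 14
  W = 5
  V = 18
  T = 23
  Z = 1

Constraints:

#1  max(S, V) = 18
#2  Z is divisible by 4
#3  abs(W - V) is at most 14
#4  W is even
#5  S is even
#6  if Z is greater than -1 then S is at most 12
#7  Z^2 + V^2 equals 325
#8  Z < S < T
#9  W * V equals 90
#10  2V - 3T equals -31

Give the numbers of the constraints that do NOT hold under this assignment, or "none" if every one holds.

Constraints 2, 4, 6, 10 do not hold.

#1 max(14, 18) = 18  holds
#2 1 = 4*0 + 1, so 4 does not divide 1  fails
#3 abs(5 - 18) = 13; 13 ≤ 14  holds
#4 W = 5 is odd  fails
#5 S = 14 is even  holds
#6 Z = 1 > -1, so we need S ≤ 12; but S = 14 > 12  fails
#7 Z^2 + V^2 = 1^2 + 18^2 = 1 + 324 = 325  holds
#8 values 1 < 14 < 23  holds
#9 W * V = 5 * 18 = 90  holds
#10 2V - 3T = 2(18) - 3(23) = -33, not -31  fails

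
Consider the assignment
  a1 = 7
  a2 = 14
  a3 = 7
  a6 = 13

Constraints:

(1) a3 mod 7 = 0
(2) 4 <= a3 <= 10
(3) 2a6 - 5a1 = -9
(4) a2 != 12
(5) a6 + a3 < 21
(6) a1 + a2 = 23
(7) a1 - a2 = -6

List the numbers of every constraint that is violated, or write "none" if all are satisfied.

No — constraints 6 and 7 are not satisfied.

(1) 7 mod 7 = 0 — satisfied.
(2) a3 = 7 lies in [4, 10] — satisfied.
(3) 2a6 - 5a1 = 2(13) - 5(7) = -9 — satisfied.
(4) a2 = 14, and 14 ≠ 12 — satisfied.
(5) a6 + a3 = 13 + 7 = 20; 20 < 21 — satisfied.
(6) a1 + a2 = 7 + 14 = 21, not 23 — violated.
(7) a1 - a2 = 7 - 14 = -7, not -6 — violated.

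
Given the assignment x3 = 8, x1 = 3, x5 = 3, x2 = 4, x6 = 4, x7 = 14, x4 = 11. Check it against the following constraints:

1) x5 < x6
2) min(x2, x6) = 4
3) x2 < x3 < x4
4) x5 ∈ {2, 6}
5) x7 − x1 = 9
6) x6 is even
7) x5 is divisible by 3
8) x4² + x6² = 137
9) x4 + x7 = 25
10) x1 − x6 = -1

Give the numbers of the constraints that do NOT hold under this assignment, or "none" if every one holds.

Constraints 4 and 5 are violated.

1) x5 = 3, x6 = 4; 3 < 4  holds
2) min(4, 4) = 4  holds
3) values 4 < 8 < 11  holds
4) x5 = 3 is not in {2, 6}  fails
5) x7 − x1 = 14 − 3 = 11, not 9  fails
6) x6 = 4 is even  holds
7) 3 / 3 = 1, so 3 divides 3  holds
8) x4² + x6² = 11² + 4² = 121 + 16 = 137  holds
9) x4 + x7 = 11 + 14 = 25  holds
10) x1 − x6 = 3 − 4 = -1  holds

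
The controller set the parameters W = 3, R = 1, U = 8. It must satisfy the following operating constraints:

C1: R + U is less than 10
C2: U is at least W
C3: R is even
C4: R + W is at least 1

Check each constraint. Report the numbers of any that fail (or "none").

The assignment fails constraint 3.

C1: R + U = 1 + 8 = 9; 9 < 10 — OK.
C2: U = 8, W = 3; 8 ≥ 3 — OK.
C3: R = 1 is odd — violated.
C4: R + W = 1 + 3 = 4; 4 ≥ 1 — OK.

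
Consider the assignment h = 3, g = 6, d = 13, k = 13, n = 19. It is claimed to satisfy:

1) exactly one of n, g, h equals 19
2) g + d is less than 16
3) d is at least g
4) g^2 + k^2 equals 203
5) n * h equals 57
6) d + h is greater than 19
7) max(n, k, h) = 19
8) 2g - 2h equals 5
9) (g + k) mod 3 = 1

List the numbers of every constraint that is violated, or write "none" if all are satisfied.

1) n=19, g=6, h=3; 1 of them equals 19  holds
2) g + d = 6 + 13 = 19; 19 ≥ 16, bound 16 not met  fails
3) d = 13, g = 6; 13 ≥ 6  holds
4) g^2 + k^2 = 6^2 + 13^2 = 36 + 169 = 205, not 203  fails
5) n * h = 19 * 3 = 57  holds
6) d + h = 13 + 3 = 16; 16 ≤ 19, bound 19 not met  fails
7) max(19, 13, 3) = 19  holds
8) 2g - 2h = 2(6) - 2(3) = 6, not 5  fails
9) g + k = 19; 19 mod 3 = 1  holds

The assignment fails constraints 2, 4, 6, and 8.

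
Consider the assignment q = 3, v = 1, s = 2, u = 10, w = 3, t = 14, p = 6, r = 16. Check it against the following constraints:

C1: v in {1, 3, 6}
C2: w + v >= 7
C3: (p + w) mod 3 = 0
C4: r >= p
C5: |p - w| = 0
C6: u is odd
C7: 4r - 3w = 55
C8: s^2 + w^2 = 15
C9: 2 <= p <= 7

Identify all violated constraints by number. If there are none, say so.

C1: v = 1 is in {1, 3, 6}  ✓
C2: w + v = 3 + 1 = 4; 4 < 7, bound 7 not met  ✗
C3: p + w = 9; 9 mod 3 = 0  ✓
C4: r = 16, p = 6; 16 ≥ 6  ✓
C5: |6 - 3| = 3, not 0  ✗
C6: u = 10 is even  ✗
C7: 4r - 3w = 4(16) - 3(3) = 55  ✓
C8: s^2 + w^2 = 2^2 + 3^2 = 4 + 9 = 13, not 15  ✗
C9: p = 6 lies in [2, 7]  ✓

Constraints 2, 5, 6, 8 are violated.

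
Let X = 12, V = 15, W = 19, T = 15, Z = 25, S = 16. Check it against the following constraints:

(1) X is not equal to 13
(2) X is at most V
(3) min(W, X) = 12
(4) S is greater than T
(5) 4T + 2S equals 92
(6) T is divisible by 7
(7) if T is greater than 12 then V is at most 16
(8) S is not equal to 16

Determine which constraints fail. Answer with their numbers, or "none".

(1) X = 12, and 12 ≠ 13  ✓
(2) X = 12, V = 15; 12 ≤ 15  ✓
(3) min(19, 12) = 12  ✓
(4) S = 16, T = 15; 16 > 15  ✓
(5) 4T + 2S = 4(15) + 2(16) = 92  ✓
(6) 15 = 7*2 + 1, so 7 does not divide 15  ✗
(7) T = 15 > 12, so we need V ≤ 16; V = 15 ≤ 16  ✓
(8) S = 16, but 16 is required to differ  ✗

Constraints 6 and 8 are violated.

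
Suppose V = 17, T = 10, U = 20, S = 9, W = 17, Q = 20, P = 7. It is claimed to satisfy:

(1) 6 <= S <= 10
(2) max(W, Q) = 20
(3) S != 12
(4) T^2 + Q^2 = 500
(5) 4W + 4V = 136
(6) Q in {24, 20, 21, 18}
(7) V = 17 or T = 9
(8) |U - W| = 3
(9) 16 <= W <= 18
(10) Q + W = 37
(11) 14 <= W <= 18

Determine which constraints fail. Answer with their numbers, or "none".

(1) S = 9 lies in [6, 10] — holds.
(2) max(17, 20) = 20 — holds.
(3) S = 9, and 9 ≠ 12 — holds.
(4) T^2 + Q^2 = 10^2 + 20^2 = 100 + 400 = 500 — holds.
(5) 4W + 4V = 4(17) + 4(17) = 136 — holds.
(6) Q = 20 is in {24, 20, 21, 18} — holds.
(7) V = 17 = 17 (first disjunct) — holds.
(8) |20 - 17| = 3 — holds.
(9) W = 17 lies in [16, 18] — holds.
(10) Q + W = 20 + 17 = 37 — holds.
(11) W = 17 lies in [14, 18] — holds.

No violations.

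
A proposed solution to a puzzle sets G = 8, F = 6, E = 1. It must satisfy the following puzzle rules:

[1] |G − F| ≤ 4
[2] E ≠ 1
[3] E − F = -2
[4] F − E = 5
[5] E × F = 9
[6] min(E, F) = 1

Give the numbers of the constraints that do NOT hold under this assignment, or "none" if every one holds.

Constraints 2, 3, and 5 do not hold.

[1] |8 − 6| = 2; 2 ≤ 4  ✓
[2] E = 1, but 1 is required to differ  ✗
[3] E − F = 1 − 6 = -5, not -2  ✗
[4] F − E = 6 − 1 = 5  ✓
[5] E × F = 1 × 6 = 6, not 9  ✗
[6] min(1, 6) = 1  ✓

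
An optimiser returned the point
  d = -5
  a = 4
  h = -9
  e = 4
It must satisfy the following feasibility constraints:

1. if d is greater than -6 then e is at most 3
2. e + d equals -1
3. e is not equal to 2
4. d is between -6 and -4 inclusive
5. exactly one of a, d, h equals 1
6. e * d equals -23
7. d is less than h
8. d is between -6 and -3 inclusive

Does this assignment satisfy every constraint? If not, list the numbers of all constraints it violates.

1. d = -5 > -6, so we need e ≤ 3; but e = 4 > 3 — fails.
2. e + d = 4 + (-5) = -1 — holds.
3. e = 4, and 4 ≠ 2 — holds.
4. d = -5 lies in [-6, -4] — holds.
5. a=4, d=-5, h=-9; 0 of them equal 1, not exactly one — fails.
6. e * d = 4 * (-5) = -20, not -23 — fails.
7. d = -5, h = -9; -5 ≥ -9 (want <) — fails.
8. d = -5 lies in [-6, -3] — holds.

Constraints 1, 5, 6, and 7 do not hold.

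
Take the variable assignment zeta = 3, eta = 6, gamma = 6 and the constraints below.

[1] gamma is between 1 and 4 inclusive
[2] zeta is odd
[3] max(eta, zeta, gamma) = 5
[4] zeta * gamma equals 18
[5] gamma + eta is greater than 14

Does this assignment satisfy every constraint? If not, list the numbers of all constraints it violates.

[1] gamma = 6 is outside [1, 4] — violated.
[2] zeta = 3 is odd — satisfied.
[3] max(6, 3, 6) = 6, not 5 — violated.
[4] zeta * gamma = 3 * 6 = 18 — satisfied.
[5] gamma + eta = 6 + 6 = 12; 12 ≤ 14, bound 14 not met — violated.

The assignment fails constraints 1, 3, and 5.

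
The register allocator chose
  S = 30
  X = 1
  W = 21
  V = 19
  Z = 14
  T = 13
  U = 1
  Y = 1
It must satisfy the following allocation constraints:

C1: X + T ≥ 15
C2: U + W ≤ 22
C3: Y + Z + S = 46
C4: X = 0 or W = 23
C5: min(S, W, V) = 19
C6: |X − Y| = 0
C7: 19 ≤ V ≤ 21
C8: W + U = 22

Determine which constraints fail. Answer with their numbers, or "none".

C1: X + T = 1 + 13 = 14; 14 < 15, bound 15 not met — does not hold.
C2: U + W = 1 + 21 = 22; 22 ≤ 22 — holds.
C3: Y + Z + S = 1 + 14 + 30 = 45, not 46 — does not hold.
C4: X = 1 ≠ 0 and W = 21 ≠ 23; both disjuncts false — does not hold.
C5: min(30, 21, 19) = 19 — holds.
C6: |1 − 1| = 0 — holds.
C7: V = 19 lies in [19, 21] — holds.
C8: W + U = 21 + 1 = 22 — holds.

Constraints 1, 3, 4 do not hold.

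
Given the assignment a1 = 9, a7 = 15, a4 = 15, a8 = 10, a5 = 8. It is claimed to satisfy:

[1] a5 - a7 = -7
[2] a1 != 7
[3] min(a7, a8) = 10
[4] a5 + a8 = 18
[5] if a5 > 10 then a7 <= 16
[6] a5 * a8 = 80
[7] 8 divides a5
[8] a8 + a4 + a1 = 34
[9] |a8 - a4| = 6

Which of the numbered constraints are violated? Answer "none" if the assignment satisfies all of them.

[1] a5 - a7 = 8 - 15 = -7  yes
[2] a1 = 9, and 9 ≠ 7  yes
[3] min(15, 10) = 10  yes
[4] a5 + a8 = 8 + 10 = 18  yes
[5] a5 = 8, not > 10; antecedent false, conditional vacuously true  yes
[6] a5 * a8 = 8 * 10 = 80  yes
[7] 8 / 8 = 1, so 8 divides 8  yes
[8] a8 + a4 + a1 = 10 + 15 + 9 = 34  yes
[9] |10 - 15| = 5, not 6  no

The assignment fails constraint 9.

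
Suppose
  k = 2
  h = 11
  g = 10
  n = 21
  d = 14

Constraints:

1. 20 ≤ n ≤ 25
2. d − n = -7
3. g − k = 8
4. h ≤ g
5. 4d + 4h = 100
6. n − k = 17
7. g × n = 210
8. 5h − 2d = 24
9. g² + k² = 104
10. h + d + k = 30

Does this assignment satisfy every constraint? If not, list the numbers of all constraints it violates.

The assignment fails constraints 4, 6, 8, 10.

1. n = 21 lies in [20, 25] — holds.
2. d − n = 14 − 21 = -7 — holds.
3. g − k = 10 − 2 = 8 — holds.
4. h = 11, g = 10; 11 > 10 (want ≤) — fails.
5. 4d + 4h = 4(14) + 4(11) = 100 — holds.
6. n − k = 21 − 2 = 19, not 17 — fails.
7. g × n = 10 × 21 = 210 — holds.
8. 5h − 2d = 5(11) − 2(14) = 27, not 24 — fails.
9. g² + k² = 10² + 2² = 100 + 4 = 104 — holds.
10. h + d + k = 11 + 14 + 2 = 27, not 30 — fails.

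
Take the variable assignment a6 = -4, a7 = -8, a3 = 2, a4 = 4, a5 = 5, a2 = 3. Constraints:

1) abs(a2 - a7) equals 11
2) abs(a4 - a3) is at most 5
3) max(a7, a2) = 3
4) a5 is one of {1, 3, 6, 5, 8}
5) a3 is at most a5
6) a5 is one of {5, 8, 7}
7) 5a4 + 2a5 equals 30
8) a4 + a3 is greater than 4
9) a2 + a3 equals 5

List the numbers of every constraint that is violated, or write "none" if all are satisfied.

1) abs(3 - (-8)) = 11  ✔
2) abs(4 - 2) = 2; 2 ≤ 5  ✔
3) max(-8, 3) = 3  ✔
4) a5 = 5 is in {1, 3, 6, 5, 8}  ✔
5) a3 = 2, a5 = 5; 2 ≤ 5  ✔
6) a5 = 5 is in {5, 8, 7}  ✔
7) 5a4 + 2a5 = 5(4) + 2(5) = 30  ✔
8) a4 + a3 = 4 + 2 = 6; 6 > 4  ✔
9) a2 + a3 = 3 + 2 = 5  ✔

Yes — all constraints hold.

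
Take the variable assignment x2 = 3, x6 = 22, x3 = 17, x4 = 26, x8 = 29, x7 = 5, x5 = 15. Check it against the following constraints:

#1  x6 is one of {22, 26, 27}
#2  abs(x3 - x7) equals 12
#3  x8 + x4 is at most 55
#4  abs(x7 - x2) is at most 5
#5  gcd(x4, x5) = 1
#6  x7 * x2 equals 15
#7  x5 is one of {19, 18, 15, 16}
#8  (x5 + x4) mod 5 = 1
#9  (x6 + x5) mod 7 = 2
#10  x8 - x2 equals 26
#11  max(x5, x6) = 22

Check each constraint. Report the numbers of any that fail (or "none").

#1 x6 = 22 is in {22, 26, 27} — OK.
#2 abs(17 - 5) = 12 — OK.
#3 x8 + x4 = 29 + 26 = 55; 55 ≤ 55 — OK.
#4 abs(5 - 3) = 2; 2 ≤ 5 — OK.
#5 gcd(26, 15) = 1 — OK.
#6 x7 * x2 = 5 * 3 = 15 — OK.
#7 x5 = 15 is in {19, 18, 15, 16} — OK.
#8 x5 + x4 = 41; 41 mod 5 = 1 — OK.
#9 x6 + x5 = 37; 37 mod 7 = 2 — OK.
#10 x8 - x2 = 29 - 3 = 26 — OK.
#11 max(15, 22) = 22 — OK.

Yes — all constraints hold.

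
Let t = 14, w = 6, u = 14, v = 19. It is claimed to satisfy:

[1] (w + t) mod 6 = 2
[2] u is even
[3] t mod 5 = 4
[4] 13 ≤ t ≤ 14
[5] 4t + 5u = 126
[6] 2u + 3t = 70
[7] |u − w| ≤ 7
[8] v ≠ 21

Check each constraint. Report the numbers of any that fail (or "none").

No — constraint 7 is not satisfied.

[1] w + t = 20; 20 mod 6 = 2  ✔
[2] u = 14 is even  ✔
[3] 14 mod 5 = 4  ✔
[4] t = 14 lies in [13, 14]  ✔
[5] 4t + 5u = 4(14) + 5(14) = 126  ✔
[6] 2u + 3t = 2(14) + 3(14) = 70  ✔
[7] |14 − 6| = 8; 8 > 7, exceeds bound 7  ✘
[8] v = 19, and 19 ≠ 21  ✔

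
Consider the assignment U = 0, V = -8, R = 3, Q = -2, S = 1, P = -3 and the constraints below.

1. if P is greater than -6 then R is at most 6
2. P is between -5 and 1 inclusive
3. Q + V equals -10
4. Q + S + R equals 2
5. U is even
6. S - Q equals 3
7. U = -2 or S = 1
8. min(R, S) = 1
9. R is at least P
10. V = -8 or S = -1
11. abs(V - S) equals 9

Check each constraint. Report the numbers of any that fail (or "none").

1. P = -3 > -6, so we need R ≤ 6; R = 3 ≤ 6  yes
2. P = -3 lies in [-5, 1]  yes
3. Q + V = -2 + (-8) = -10  yes
4. Q + S + R = -2 + 1 + 3 = 2  yes
5. U = 0 is even  yes
6. S - Q = 1 - (-2) = 3  yes
7. U = 0 ≠ -2, but S = 1 = 1 (second disjunct)  yes
8. min(3, 1) = 1  yes
9. R = 3, P = -3; 3 ≥ -3  yes
10. V = -8 = -8 (first disjunct)  yes
11. abs(-8 - 1) = 9  yes

Yes — all constraints hold.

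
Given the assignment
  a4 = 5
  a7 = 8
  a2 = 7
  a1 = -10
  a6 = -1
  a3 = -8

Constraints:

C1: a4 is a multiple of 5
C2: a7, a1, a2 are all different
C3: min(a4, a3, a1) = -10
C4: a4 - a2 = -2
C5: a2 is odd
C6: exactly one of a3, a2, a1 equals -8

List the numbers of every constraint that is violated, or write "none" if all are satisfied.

C1: 5 / 5 = 1, so 5 divides 5 — holds.
C2: values 8, -10, 7 are pairwise distinct — holds.
C3: min(5, -8, -10) = -10 — holds.
C4: a4 - a2 = 5 - 7 = -2 — holds.
C5: a2 = 7 is odd — holds.
C6: a3=-8, a2=7, a1=-10; 1 of them equals -8 — holds.

Yes — all constraints hold.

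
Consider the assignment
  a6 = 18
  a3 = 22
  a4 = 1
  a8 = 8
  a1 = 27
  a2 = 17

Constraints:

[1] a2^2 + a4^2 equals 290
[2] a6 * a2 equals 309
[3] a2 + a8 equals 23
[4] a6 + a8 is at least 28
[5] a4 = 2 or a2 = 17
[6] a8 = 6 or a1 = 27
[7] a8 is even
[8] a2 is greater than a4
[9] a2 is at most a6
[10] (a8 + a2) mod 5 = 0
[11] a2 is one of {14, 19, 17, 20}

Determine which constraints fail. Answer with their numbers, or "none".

[1] a2^2 + a4^2 = 17^2 + 1^2 = 289 + 1 = 290 — holds.
[2] a6 * a2 = 18 * 17 = 306, not 309 — fails.
[3] a2 + a8 = 17 + 8 = 25, not 23 — fails.
[4] a6 + a8 = 18 + 8 = 26; 26 < 28, bound 28 not met — fails.
[5] a4 = 1 ≠ 2, but a2 = 17 = 17 (second disjunct) — holds.
[6] a8 = 8 ≠ 6, but a1 = 27 = 27 (second disjunct) — holds.
[7] a8 = 8 is even — holds.
[8] a2 = 17, a4 = 1; 17 > 1 — holds.
[9] a2 = 17, a6 = 18; 17 ≤ 18 — holds.
[10] a8 + a2 = 25; 25 mod 5 = 0 — holds.
[11] a2 = 17 is in {14, 19, 17, 20} — holds.

Violated: 2, 3, and 4.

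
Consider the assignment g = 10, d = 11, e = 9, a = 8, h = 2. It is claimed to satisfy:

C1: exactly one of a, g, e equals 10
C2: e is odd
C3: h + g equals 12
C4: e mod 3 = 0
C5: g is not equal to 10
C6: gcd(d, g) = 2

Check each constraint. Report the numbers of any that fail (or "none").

Violated: 5, 6.

C1: a=8, g=10, e=9; 1 of them equals 10 — OK.
C2: e = 9 is odd — OK.
C3: h + g = 2 + 10 = 12 — OK.
C4: 9 mod 3 = 0 — OK.
C5: g = 10, but 10 is required to differ — violated.
C6: gcd(11, 10) = 1, not 2 — violated.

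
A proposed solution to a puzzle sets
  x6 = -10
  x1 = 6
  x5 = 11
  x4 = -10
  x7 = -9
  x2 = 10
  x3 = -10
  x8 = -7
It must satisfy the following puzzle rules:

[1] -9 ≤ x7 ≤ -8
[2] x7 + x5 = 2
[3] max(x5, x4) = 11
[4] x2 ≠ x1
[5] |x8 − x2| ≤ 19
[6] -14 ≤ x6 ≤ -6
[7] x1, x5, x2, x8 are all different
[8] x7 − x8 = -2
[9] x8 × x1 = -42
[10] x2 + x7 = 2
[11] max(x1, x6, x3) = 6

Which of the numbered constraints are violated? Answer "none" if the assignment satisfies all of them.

[1] x7 = -9 lies in [-9, -8] — holds.
[2] x7 + x5 = -9 + 11 = 2 — holds.
[3] max(11, -10) = 11 — holds.
[4] x2 = 10, x1 = 6; distinct — holds.
[5] |-7 − 10| = 17; 17 ≤ 19 — holds.
[6] x6 = -10 lies in [-14, -6] — holds.
[7] values 6, 11, 10, -7 are pairwise distinct — holds.
[8] x7 − x8 = -9 − (-7) = -2 — holds.
[9] x8 × x1 = -7 × 6 = -42 — holds.
[10] x2 + x7 = 10 + (-9) = 1, not 2 — does not hold.
[11] max(6, -10, -10) = 6 — holds.

The assignment fails constraint 10.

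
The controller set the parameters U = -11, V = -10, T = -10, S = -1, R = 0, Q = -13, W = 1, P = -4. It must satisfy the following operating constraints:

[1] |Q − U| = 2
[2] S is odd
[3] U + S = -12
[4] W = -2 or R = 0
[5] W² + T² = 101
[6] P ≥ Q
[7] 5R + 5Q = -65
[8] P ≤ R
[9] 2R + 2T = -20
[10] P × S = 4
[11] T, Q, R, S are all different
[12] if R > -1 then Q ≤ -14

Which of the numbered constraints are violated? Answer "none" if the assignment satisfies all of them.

Constraint 12 does not hold.

[1] |-13 − (-11)| = 2 — holds.
[2] S = -1 is odd — holds.
[3] U + S = -11 + (-1) = -12 — holds.
[4] W = 1 ≠ -2, but R = 0 = 0 (second disjunct) — holds.
[5] W² + T² = 1² + (-10)² = 1 + 100 = 101 — holds.
[6] P = -4, Q = -13; -4 ≥ -13 — holds.
[7] 5R + 5Q = 5(0) + 5(-13) = -65 — holds.
[8] P = -4, R = 0; -4 ≤ 0 — holds.
[9] 2R + 2T = 2(0) + 2(-10) = -20 — holds.
[10] P × S = -4 × (-1) = 4 — holds.
[11] values -10, -13, 0, -1 are pairwise distinct — holds.
[12] R = 0 > -1, so we need Q ≤ -14; but Q = -13 > -14 — does not hold.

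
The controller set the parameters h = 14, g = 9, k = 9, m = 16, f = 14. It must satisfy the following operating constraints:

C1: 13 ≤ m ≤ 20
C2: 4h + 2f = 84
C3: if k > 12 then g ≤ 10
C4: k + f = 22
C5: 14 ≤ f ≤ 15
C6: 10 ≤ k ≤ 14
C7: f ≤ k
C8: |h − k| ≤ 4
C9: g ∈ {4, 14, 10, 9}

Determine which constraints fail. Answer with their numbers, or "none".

No — constraints 4, 6, 7, and 8 are not satisfied.

C1: m = 16 lies in [13, 20] — holds.
C2: 4h + 2f = 4(14) + 2(14) = 84 — holds.
C3: k = 9, not > 12; antecedent false, conditional vacuously true — holds.
C4: k + f = 9 + 14 = 23, not 22 — fails.
C5: f = 14 lies in [14, 15] — holds.
C6: k = 9 is outside [10, 14] — fails.
C7: f = 14, k = 9; 14 > 9 (want ≤) — fails.
C8: |14 − 9| = 5; 5 > 4, exceeds bound 4 — fails.
C9: g = 9 is in {4, 14, 10, 9} — holds.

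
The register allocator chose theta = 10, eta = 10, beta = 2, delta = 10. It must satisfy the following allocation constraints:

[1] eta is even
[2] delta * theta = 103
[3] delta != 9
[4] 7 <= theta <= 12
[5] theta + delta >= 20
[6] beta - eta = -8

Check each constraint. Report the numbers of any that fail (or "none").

Constraint 2 does not hold.

[1] eta = 10 is even  OK
[2] delta * theta = 10 * 10 = 100, not 103  FAIL
[3] delta = 10, and 10 ≠ 9  OK
[4] theta = 10 lies in [7, 12]  OK
[5] theta + delta = 10 + 10 = 20; 20 ≥ 20  OK
[6] beta - eta = 2 - 10 = -8  OK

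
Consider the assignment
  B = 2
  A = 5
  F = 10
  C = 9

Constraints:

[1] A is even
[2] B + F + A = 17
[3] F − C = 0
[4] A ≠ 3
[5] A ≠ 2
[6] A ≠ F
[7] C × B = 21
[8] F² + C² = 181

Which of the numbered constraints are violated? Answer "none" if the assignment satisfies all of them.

Constraints 1, 3, and 7 do not hold.

[1] A = 5 is odd — does not hold.
[2] B + F + A = 2 + 10 + 5 = 17 — holds.
[3] F − C = 10 − 9 = 1, not 0 — does not hold.
[4] A = 5, and 5 ≠ 3 — holds.
[5] A = 5, and 5 ≠ 2 — holds.
[6] A = 5, F = 10; distinct — holds.
[7] C × B = 9 × 2 = 18, not 21 — does not hold.
[8] F² + C² = 10² + 9² = 100 + 81 = 181 — holds.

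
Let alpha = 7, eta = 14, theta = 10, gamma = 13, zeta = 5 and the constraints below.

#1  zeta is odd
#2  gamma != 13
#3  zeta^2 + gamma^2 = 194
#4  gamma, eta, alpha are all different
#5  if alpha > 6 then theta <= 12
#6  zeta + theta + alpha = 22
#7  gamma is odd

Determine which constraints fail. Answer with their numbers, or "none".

#1 zeta = 5 is odd — holds.
#2 gamma = 13, but 13 is required to differ — fails.
#3 zeta^2 + gamma^2 = 5^2 + 13^2 = 25 + 169 = 194 — holds.
#4 values 13, 14, 7 are pairwise distinct — holds.
#5 alpha = 7 > 6, so we need theta ≤ 12; theta = 10 ≤ 12 — holds.
#6 zeta + theta + alpha = 5 + 10 + 7 = 22 — holds.
#7 gamma = 13 is odd — holds.

Violated: 2.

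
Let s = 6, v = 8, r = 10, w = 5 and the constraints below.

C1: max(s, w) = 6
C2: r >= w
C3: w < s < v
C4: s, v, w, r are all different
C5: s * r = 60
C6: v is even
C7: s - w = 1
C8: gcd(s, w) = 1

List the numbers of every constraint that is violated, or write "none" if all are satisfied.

The assignment satisfies every constraint.

C1: max(6, 5) = 6 — holds.
C2: r = 10, w = 5; 10 ≥ 5 — holds.
C3: values 5 < 6 < 8 — holds.
C4: values 6, 8, 5, 10 are pairwise distinct — holds.
C5: s * r = 6 * 10 = 60 — holds.
C6: v = 8 is even — holds.
C7: s - w = 6 - 5 = 1 — holds.
C8: gcd(6, 5) = 1 — holds.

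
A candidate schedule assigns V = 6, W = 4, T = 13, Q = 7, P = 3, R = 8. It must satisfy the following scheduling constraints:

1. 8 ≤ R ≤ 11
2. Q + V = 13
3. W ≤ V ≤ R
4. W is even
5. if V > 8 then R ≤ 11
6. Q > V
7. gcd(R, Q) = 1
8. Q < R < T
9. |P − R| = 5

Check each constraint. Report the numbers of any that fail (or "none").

1. R = 8 lies in [8, 11]  holds
2. Q + V = 7 + 6 = 13  holds
3. values 4 ≤ 6 ≤ 8  holds
4. W = 4 is even  holds
5. V = 6, not > 8; antecedent false, conditional vacuously true  holds
6. Q = 7, V = 6; 7 > 6  holds
7. gcd(8, 7) = 1  holds
8. values 7 < 8 < 13  holds
9. |3 − 8| = 5  holds

All constraints are satisfied.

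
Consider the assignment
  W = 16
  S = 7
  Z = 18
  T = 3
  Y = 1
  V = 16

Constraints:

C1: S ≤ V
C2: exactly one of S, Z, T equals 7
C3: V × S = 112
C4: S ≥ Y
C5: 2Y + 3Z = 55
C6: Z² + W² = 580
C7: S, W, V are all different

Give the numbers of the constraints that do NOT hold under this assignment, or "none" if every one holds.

Constraints 5, 7 do not hold.

C1: S = 7, V = 16; 7 ≤ 16  true
C2: S=7, Z=18, T=3; 1 of them equals 7  true
C3: V × S = 16 × 7 = 112  true
C4: S = 7, Y = 1; 7 ≥ 1  true
C5: 2Y + 3Z = 2(1) + 3(18) = 56, not 55  false
C6: Z² + W² = 18² + 16² = 324 + 256 = 580  true
C7: W = V = 16, not all different  false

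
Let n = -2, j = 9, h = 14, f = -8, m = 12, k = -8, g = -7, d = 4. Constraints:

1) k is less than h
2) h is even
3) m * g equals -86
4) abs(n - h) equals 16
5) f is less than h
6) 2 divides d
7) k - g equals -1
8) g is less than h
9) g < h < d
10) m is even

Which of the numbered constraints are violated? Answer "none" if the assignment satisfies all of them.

Constraints 3 and 9 do not hold.

1) k = -8, h = 14; -8 < 14  ✔
2) h = 14 is even  ✔
3) m * g = 12 * (-7) = -84, not -86  ✘
4) abs(-2 - 14) = 16  ✔
5) f = -8, h = 14; -8 < 14  ✔
6) 4 / 2 = 2, so 2 divides 4  ✔
7) k - g = -8 - (-7) = -1  ✔
8) g = -7, h = 14; -7 < 14  ✔
9) values -7, 14, 4; h = 14 is not < d = 4  ✘
10) m = 12 is even  ✔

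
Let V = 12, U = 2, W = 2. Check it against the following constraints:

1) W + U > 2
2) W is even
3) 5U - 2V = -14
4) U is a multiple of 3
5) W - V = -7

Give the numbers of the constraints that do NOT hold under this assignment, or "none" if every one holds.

1) W + U = 2 + 2 = 4; 4 > 2 — OK.
2) W = 2 is even — OK.
3) 5U - 2V = 5(2) - 2(12) = -14 — OK.
4) 2 = 3*0 + 2, so 3 does not divide 2 — violated.
5) W - V = 2 - 12 = -10, not -7 — violated.

Constraints 4 and 5 do not hold.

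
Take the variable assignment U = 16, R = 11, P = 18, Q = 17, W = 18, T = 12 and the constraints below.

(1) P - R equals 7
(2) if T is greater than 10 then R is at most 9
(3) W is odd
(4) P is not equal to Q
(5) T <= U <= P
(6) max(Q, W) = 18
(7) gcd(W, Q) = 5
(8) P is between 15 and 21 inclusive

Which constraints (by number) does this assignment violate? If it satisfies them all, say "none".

(1) P - R = 18 - 11 = 7 — holds.
(2) T = 12 > 10, so we need R ≤ 9; but R = 11 > 9 — does not hold.
(3) W = 18 is even — does not hold.
(4) P = 18, Q = 17; distinct — holds.
(5) values 12 <= 16 <= 18 — holds.
(6) max(17, 18) = 18 — holds.
(7) gcd(18, 17) = 1, not 5 — does not hold.
(8) P = 18 lies in [15, 21] — holds.

No — constraints 2, 3, 7 are not satisfied.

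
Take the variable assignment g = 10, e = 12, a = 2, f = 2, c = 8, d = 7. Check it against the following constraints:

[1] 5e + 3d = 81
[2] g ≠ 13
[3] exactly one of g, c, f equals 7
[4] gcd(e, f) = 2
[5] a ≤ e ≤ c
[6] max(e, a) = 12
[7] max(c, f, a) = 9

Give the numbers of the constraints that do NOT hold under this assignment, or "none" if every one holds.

Constraints 3, 5, 7 are violated.

[1] 5e + 3d = 5(12) + 3(7) = 81 — satisfied.
[2] g = 10, and 10 ≠ 13 — satisfied.
[3] g=10, c=8, f=2; 0 of them equal 7, not exactly one — violated.
[4] gcd(12, 2) = 2 — satisfied.
[5] values 2, 12, 8; e = 12 is not ≤ c = 8 — violated.
[6] max(12, 2) = 12 — satisfied.
[7] max(8, 2, 2) = 8, not 9 — violated.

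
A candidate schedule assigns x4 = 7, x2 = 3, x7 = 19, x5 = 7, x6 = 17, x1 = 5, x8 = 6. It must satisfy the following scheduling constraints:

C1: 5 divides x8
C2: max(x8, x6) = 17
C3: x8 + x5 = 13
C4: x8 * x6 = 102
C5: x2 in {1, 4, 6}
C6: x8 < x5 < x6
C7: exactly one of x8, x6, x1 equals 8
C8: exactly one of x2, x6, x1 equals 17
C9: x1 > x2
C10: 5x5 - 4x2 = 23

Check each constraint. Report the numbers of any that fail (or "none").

Constraints 1, 5, 7 do not hold.

C1: 6 = 5*1 + 1, so 5 does not divide 6  fails
C2: max(6, 17) = 17  holds
C3: x8 + x5 = 6 + 7 = 13  holds
C4: x8 * x6 = 6 * 17 = 102  holds
C5: x2 = 3 is not in {1, 4, 6}  fails
C6: values 6 < 7 < 17  holds
C7: x8=6, x6=17, x1=5; 0 of them equal 8, not exactly one  fails
C8: x2=3, x6=17, x1=5; 1 of them equals 17  holds
C9: x1 = 5, x2 = 3; 5 > 3  holds
C10: 5x5 - 4x2 = 5(7) - 4(3) = 23  holds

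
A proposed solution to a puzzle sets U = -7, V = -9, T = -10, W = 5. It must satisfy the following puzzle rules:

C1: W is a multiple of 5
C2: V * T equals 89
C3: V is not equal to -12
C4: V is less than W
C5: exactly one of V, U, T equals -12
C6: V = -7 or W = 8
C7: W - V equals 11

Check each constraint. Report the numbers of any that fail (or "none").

Violated: 2, 5, 6, and 7.

C1: 5 / 5 = 1, so 5 divides 5  true
C2: V * T = -9 * (-10) = 90, not 89  false
C3: V = -9, and -9 ≠ -12  true
C4: V = -9, W = 5; -9 < 5  true
C5: V=-9, U=-7, T=-10; 0 of them equal -12, not exactly one  false
C6: V = -9 ≠ -7 and W = 5 ≠ 8; both disjuncts false  false
C7: W - V = 5 - (-9) = 14, not 11  false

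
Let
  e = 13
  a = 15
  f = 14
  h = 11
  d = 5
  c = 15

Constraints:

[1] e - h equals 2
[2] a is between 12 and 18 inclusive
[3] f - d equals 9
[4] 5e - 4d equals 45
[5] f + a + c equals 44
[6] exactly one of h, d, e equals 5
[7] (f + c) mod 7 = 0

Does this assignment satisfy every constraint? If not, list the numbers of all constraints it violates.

[1] e - h = 13 - 11 = 2 — holds.
[2] a = 15 lies in [12, 18] — holds.
[3] f - d = 14 - 5 = 9 — holds.
[4] 5e - 4d = 5(13) - 4(5) = 45 — holds.
[5] f + a + c = 14 + 15 + 15 = 44 — holds.
[6] h=11, d=5, e=13; 1 of them equals 5 — holds.
[7] f + c = 29; 29 mod 7 = 1, not 0 — does not hold.

Constraint 7 does not hold.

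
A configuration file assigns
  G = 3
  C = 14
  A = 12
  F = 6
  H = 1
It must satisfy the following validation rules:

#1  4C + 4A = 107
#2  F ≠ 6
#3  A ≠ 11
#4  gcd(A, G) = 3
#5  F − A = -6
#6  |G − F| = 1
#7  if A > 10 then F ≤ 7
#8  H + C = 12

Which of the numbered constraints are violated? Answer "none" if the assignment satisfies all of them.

The assignment fails constraints 1, 2, 6, and 8.

#1 4C + 4A = 4(14) + 4(12) = 104, not 107 — does not hold.
#2 F = 6, but 6 is required to differ — does not hold.
#3 A = 12, and 12 ≠ 11 — holds.
#4 gcd(12, 3) = 3 — holds.
#5 F − A = 6 − 12 = -6 — holds.
#6 |3 − 6| = 3, not 1 — does not hold.
#7 A = 12 > 10, so we need F ≤ 7; F = 6 ≤ 7 — holds.
#8 H + C = 1 + 14 = 15, not 12 — does not hold.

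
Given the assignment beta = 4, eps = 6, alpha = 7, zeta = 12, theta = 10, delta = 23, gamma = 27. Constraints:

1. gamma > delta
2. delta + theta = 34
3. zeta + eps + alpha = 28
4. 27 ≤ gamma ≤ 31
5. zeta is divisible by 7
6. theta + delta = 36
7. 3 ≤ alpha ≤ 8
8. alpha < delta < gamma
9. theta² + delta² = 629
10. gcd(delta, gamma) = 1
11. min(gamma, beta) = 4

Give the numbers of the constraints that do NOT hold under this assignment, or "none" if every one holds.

Violated: 2, 3, 5, and 6.

1. gamma = 27, delta = 23; 27 > 23  yes
2. delta + theta = 23 + 10 = 33, not 34  no
3. zeta + eps + alpha = 12 + 6 + 7 = 25, not 28  no
4. gamma = 27 lies in [27, 31]  yes
5. 12 = 7×1 + 5, so 7 does not divide 12  no
6. theta + delta = 10 + 23 = 33, not 36  no
7. alpha = 7 lies in [3, 8]  yes
8. values 7 < 23 < 27  yes
9. theta² + delta² = 10² + 23² = 100 + 529 = 629  yes
10. gcd(23, 27) = 1  yes
11. min(27, 4) = 4  yes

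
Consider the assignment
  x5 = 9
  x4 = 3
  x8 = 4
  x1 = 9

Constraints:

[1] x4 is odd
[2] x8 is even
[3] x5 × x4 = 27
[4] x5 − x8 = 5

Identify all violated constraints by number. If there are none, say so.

None — every constraint holds.

[1] x4 = 3 is odd — OK.
[2] x8 = 4 is even — OK.
[3] x5 × x4 = 9 × 3 = 27 — OK.
[4] x5 − x8 = 9 − 4 = 5 — OK.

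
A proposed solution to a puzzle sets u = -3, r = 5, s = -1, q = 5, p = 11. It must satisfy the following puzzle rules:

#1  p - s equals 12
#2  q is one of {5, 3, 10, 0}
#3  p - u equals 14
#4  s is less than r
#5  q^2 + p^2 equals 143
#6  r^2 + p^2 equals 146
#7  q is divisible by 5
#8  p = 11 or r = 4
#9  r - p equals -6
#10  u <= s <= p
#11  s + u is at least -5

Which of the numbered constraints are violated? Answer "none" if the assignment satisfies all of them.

#1 p - s = 11 - (-1) = 12 — holds.
#2 q = 5 is in {5, 3, 10, 0} — holds.
#3 p - u = 11 - (-3) = 14 — holds.
#4 s = -1, r = 5; -1 < 5 — holds.
#5 q^2 + p^2 = 5^2 + 11^2 = 25 + 121 = 146, not 143 — fails.
#6 r^2 + p^2 = 5^2 + 11^2 = 25 + 121 = 146 — holds.
#7 5 / 5 = 1, so 5 divides 5 — holds.
#8 p = 11 = 11 (first disjunct) — holds.
#9 r - p = 5 - 11 = -6 — holds.
#10 values -3 <= -1 <= 11 — holds.
#11 s + u = -1 + (-3) = -4; -4 ≥ -5 — holds.

Constraint 5 is violated.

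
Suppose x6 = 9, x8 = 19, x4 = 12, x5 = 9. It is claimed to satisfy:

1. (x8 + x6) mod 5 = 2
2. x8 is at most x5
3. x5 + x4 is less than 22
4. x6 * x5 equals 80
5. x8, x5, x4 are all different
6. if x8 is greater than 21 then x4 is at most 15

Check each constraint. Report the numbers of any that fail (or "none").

1. x8 + x6 = 28; 28 mod 5 = 3, not 2 — violated.
2. x8 = 19, x5 = 9; 19 > 9 (want ≤) — violated.
3. x5 + x4 = 9 + 12 = 21; 21 < 22 — OK.
4. x6 * x5 = 9 * 9 = 81, not 80 — violated.
5. values 19, 9, 12 are pairwise distinct — OK.
6. x8 = 19, not > 21; antecedent false, conditional vacuously true — OK.

Constraints 1, 2, and 4 are violated.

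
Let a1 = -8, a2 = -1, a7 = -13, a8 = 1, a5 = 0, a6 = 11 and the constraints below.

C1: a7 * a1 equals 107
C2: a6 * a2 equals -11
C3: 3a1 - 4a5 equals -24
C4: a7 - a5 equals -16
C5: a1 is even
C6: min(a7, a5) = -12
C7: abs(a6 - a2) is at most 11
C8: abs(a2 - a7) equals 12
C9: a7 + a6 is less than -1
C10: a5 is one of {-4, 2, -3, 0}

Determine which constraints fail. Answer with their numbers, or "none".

C1: a7 * a1 = -13 * (-8) = 104, not 107  false
C2: a6 * a2 = 11 * (-1) = -11  true
C3: 3a1 - 4a5 = 3(-8) - 4(0) = -24  true
C4: a7 - a5 = -13 - 0 = -13, not -16  false
C5: a1 = -8 is even  true
C6: min(-13, 0) = -13, not -12  false
C7: abs(11 - (-1)) = 12; 12 > 11, exceeds bound 11  false
C8: abs(-1 - (-13)) = 12  true
C9: a7 + a6 = -13 + 11 = -2; -2 < -1  true
C10: a5 = 0 is in {-4, 2, -3, 0}  true

Violated: 1, 4, 6, and 7.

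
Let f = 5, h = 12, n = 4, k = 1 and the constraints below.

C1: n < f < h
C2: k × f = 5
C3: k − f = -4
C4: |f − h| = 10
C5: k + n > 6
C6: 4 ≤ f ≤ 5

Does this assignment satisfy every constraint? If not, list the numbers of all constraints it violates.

C1: values 4 < 5 < 12 — holds.
C2: k × f = 1 × 5 = 5 — holds.
C3: k − f = 1 − 5 = -4 — holds.
C4: |5 − 12| = 7, not 10 — fails.
C5: k + n = 1 + 4 = 5; 5 ≤ 6, bound 6 not met — fails.
C6: f = 5 lies in [4, 5] — holds.

The assignment fails constraints 4 and 5.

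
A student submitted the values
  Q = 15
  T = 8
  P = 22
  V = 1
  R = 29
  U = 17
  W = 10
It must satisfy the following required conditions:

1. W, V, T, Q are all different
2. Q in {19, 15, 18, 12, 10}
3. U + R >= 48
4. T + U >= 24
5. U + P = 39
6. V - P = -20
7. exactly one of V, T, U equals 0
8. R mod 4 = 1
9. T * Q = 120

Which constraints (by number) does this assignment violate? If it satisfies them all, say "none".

1. values 10, 1, 8, 15 are pairwise distinct  yes
2. Q = 15 is in {19, 15, 18, 12, 10}  yes
3. U + R = 17 + 29 = 46; 46 < 48, bound 48 not met  no
4. T + U = 8 + 17 = 25; 25 ≥ 24  yes
5. U + P = 17 + 22 = 39  yes
6. V - P = 1 - 22 = -21, not -20  no
7. V=1, T=8, U=17; 0 of them equal 0, not exactly one  no
8. 29 mod 4 = 1  yes
9. T * Q = 8 * 15 = 120  yes

The assignment fails constraints 3, 6, and 7.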